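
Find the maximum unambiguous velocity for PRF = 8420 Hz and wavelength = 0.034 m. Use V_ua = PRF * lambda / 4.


V_ua = 8420 * 0.034 / 4 = 71.6 m/s

71.6 m/s


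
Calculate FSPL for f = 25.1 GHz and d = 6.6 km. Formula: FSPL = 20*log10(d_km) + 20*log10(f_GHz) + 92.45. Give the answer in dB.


20*log10(6.6) = 16.39
20*log10(25.1) = 27.99
FSPL = 136.8 dB

136.8 dB


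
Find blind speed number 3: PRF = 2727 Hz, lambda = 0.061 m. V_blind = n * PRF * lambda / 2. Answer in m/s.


V_blind = 3 * 2727 * 0.061 / 2 = 249.5 m/s

249.5 m/s


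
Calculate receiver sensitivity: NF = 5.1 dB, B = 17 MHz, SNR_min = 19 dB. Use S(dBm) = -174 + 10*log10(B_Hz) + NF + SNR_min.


10*log10(17000000.0) = 72.3
S = -174 + 72.3 + 5.1 + 19 = -77.6 dBm

-77.6 dBm


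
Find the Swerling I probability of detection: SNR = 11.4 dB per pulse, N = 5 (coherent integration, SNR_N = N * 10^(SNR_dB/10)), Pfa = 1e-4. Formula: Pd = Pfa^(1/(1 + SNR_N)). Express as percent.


SNR_lin = 10^(11.4/10) = 13.80384
SNR_N = 5 * 13.80384 = 69.0192
1/(1 + SNR_N) = 1/70.0192 = 0.0142818
Pd = (1e-4)^0.0142818 = 0.87674
Pd = 87.7%

87.7%


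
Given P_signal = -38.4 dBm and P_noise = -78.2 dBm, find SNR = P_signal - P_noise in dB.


SNR = -38.4 - (-78.2) = 39.8 dB

39.8 dB


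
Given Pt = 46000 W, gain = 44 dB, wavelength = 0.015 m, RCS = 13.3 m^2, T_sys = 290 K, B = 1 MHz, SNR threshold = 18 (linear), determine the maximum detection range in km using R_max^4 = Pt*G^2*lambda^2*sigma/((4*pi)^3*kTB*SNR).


G_lin = 10^(44/10) = 25118.864315
R^4 = 46000 * 25118.864315^2 * 0.015^2 * 13.3 / ((4*pi)^3 * 1.38e-23 * 290 * 1000000.0 * 18)
R^4 = 6.07593e20 m^4
R_max = (6.07593e20)^(1/4) = 157001.3 m = 157.0 km

157.0 km


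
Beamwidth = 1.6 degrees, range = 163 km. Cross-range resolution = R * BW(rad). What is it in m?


BW_rad = 0.027925268
CR = 163000 * 0.027925268 = 4551.8 m

4551.8 m


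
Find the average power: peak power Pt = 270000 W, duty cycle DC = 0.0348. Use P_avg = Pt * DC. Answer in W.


P_avg = 270000 * 0.0348 = 9396.0 W

9396.0 W


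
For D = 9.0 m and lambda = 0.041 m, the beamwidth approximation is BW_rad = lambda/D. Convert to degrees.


BW_rad = 0.041 / 9.0 = 0.004556
BW_deg = 0.26 degrees

0.26 degrees


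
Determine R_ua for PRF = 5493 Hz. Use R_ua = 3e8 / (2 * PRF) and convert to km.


R_ua = 3e8 / (2 * 5493) = 27307.5 m = 27.3 km

27.3 km


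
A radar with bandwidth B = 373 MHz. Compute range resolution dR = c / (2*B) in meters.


dR = 3e8 / (2 * 373000000.0) = 0.4 m

0.4 m


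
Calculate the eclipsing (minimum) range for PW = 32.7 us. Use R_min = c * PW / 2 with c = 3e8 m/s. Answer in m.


R_min = 3e8 * 32.7e-6 / 2 = 4905.0 m

4905.0 m


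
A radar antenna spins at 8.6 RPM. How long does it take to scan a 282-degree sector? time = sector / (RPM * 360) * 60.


t = 282 / (8.6 * 360) * 60 = 5.47 s

5.47 s


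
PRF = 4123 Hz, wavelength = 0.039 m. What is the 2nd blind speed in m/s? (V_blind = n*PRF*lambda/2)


V_blind = 2 * 4123 * 0.039 / 2 = 160.8 m/s

160.8 m/s


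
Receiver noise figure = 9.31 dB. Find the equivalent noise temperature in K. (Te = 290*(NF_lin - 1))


NF_lin = 10^(9.31/10) = 8.531001
Te = 290 * (8.531001 - 1) = 2184.0 K

2184.0 K


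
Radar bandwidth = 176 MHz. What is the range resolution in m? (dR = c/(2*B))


dR = 3e8 / (2 * 176000000.0) = 0.85 m

0.85 m


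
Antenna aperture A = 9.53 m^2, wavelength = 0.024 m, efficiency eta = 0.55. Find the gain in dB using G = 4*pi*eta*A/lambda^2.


G_linear = 4*pi*0.55*9.53/0.024^2 = 114351.79
G_dB = 10*log10(114351.79) = 50.6 dB

50.6 dB


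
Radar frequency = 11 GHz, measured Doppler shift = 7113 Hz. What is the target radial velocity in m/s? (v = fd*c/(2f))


v = 7113 * 3e8 / (2 * 11000000000.0) = 97.0 m/s

97.0 m/s


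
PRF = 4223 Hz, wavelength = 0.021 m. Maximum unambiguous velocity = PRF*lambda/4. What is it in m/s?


V_ua = 4223 * 0.021 / 4 = 22.2 m/s

22.2 m/s


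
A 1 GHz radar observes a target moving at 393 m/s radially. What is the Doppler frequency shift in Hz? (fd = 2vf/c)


fd = 2 * 393 * 1000000000.0 / 3e8 = 2620.0 Hz

2620.0 Hz


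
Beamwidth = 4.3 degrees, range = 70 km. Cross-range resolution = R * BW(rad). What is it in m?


BW_rad = 0.075049158
CR = 70000 * 0.075049158 = 5253.4 m

5253.4 m


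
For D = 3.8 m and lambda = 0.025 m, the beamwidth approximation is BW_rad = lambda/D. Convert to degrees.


BW_rad = 0.025 / 3.8 = 0.006579
BW_deg = 0.38 degrees

0.38 degrees


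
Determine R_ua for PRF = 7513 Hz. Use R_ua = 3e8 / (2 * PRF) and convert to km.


R_ua = 3e8 / (2 * 7513) = 19965.4 m = 20.0 km

20.0 km


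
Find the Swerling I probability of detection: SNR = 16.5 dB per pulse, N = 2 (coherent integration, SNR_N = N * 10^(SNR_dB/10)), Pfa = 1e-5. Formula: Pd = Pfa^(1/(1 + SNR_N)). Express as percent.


SNR_lin = 10^(16.5/10) = 44.66836
SNR_N = 2 * 44.66836 = 89.33672
1/(1 + SNR_N) = 1/90.33672 = 0.0110697
Pd = (1e-5)^0.0110697 = 0.88034
Pd = 88.0%

88.0%


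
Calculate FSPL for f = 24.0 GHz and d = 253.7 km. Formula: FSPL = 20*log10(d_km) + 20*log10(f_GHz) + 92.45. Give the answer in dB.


20*log10(253.7) = 48.09
20*log10(24.0) = 27.6
FSPL = 168.1 dB

168.1 dB


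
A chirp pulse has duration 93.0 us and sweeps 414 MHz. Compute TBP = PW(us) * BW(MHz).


TBP = 93.0 * 414 = 38502.0

38502.0


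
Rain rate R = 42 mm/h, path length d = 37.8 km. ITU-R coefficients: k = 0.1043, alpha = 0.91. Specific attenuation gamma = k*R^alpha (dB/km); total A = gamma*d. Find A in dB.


gamma = 0.1043 * 42^0.91 = 3.129256 dB/km
A = 3.129256 * 37.8 = 118.29 dB

118.29 dB


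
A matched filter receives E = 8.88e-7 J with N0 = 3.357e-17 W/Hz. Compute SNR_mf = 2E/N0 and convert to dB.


SNR_lin = 2 * 8.88e-7 / 3.357e-17 = 5.29e10
SNR_dB = 10*log10(5.29e10) = 107.2 dB

107.2 dB


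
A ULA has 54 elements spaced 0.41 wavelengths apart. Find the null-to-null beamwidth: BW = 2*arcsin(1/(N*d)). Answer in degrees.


1/(N*d) = 1/(54*0.41) = 0.045167
BW = 2*arcsin(0.045167) = 5.2 degrees

5.2 degrees


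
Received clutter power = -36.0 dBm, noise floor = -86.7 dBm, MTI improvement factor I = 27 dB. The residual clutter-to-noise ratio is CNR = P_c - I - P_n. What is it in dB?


CNR = -36.0 - 27 - (-86.7) = 23.7 dB

23.7 dB


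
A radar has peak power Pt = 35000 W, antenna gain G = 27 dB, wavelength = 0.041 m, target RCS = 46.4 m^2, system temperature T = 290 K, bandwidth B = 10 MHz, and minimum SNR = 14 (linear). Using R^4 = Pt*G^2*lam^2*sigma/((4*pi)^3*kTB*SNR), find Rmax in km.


G_lin = 10^(27/10) = 501.187234
R^4 = 35000 * 501.187234^2 * 0.041^2 * 46.4 / ((4*pi)^3 * 1.38e-23 * 290 * 10000000.0 * 14)
R^4 = 6.16764e17 m^4
R_max = (6.16764e17)^(1/4) = 28024.0 m = 28.0 km

28.0 km


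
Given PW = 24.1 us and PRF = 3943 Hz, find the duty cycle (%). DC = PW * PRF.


DC = 24.1e-6 * 3943 * 100 = 9.5%

9.5%


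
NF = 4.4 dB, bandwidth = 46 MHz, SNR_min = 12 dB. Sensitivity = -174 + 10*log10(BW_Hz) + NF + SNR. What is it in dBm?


10*log10(46000000.0) = 76.63
S = -174 + 76.63 + 4.4 + 12 = -81.0 dBm

-81.0 dBm


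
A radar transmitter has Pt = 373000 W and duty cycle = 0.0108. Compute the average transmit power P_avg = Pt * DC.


P_avg = 373000 * 0.0108 = 4028.4 W

4028.4 W


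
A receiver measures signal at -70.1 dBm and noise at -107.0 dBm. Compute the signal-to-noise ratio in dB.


SNR = -70.1 - (-107.0) = 36.9 dB

36.9 dB


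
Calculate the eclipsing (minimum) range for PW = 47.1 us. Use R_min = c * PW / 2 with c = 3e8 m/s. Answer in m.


R_min = 3e8 * 47.1e-6 / 2 = 7065.0 m

7065.0 m


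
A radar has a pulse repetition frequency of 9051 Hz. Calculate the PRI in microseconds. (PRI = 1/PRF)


PRI = 1/9051 = 0.000110485 s = 110.5 us

110.5 us


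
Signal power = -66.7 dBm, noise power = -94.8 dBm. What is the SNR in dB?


SNR = -66.7 - (-94.8) = 28.1 dB

28.1 dB


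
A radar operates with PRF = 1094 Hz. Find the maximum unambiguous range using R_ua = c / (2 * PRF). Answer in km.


R_ua = 3e8 / (2 * 1094) = 137111.5 m = 137.1 km

137.1 km


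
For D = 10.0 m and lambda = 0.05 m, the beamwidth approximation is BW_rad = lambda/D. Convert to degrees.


BW_rad = 0.05 / 10.0 = 0.005
BW_deg = 0.29 degrees

0.29 degrees


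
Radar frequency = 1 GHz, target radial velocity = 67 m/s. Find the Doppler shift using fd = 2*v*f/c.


fd = 2 * 67 * 1000000000.0 / 3e8 = 446.7 Hz

446.7 Hz


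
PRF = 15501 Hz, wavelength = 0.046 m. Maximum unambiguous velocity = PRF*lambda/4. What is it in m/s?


V_ua = 15501 * 0.046 / 4 = 178.3 m/s

178.3 m/s


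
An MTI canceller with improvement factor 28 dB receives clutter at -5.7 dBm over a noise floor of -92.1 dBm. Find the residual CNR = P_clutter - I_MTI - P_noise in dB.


CNR = -5.7 - 28 - (-92.1) = 58.4 dB

58.4 dB


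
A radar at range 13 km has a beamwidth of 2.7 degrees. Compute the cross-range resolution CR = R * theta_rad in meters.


BW_rad = 0.04712389
CR = 13000 * 0.04712389 = 612.6 m

612.6 m


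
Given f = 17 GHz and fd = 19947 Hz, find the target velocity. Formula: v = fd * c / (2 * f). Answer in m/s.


v = 19947 * 3e8 / (2 * 17000000000.0) = 176.0 m/s

176.0 m/s


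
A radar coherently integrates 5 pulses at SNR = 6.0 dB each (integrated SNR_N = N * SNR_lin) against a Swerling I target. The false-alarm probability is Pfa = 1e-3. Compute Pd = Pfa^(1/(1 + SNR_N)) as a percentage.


SNR_lin = 10^(6.0/10) = 3.98107
SNR_N = 5 * 3.98107 = 19.90535
1/(1 + SNR_N) = 1/20.90535 = 0.0478346
Pd = (1e-3)^0.0478346 = 0.71861
Pd = 71.9%

71.9%


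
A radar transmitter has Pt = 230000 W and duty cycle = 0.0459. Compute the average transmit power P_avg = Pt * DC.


P_avg = 230000 * 0.0459 = 10557.0 W

10557.0 W


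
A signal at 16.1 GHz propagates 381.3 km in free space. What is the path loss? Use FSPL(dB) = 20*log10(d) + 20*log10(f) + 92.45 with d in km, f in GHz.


20*log10(381.3) = 51.63
20*log10(16.1) = 24.14
FSPL = 168.2 dB

168.2 dB


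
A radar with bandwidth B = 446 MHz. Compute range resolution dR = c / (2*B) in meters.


dR = 3e8 / (2 * 446000000.0) = 0.34 m

0.34 m


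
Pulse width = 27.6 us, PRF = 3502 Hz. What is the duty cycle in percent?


DC = 27.6e-6 * 3502 * 100 = 9.67%

9.67%


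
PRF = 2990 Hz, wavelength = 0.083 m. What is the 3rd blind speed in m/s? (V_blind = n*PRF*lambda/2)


V_blind = 3 * 2990 * 0.083 / 2 = 372.3 m/s

372.3 m/s


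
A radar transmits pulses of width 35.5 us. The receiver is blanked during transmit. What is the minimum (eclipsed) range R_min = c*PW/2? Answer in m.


R_min = 3e8 * 35.5e-6 / 2 = 5325.0 m

5325.0 m


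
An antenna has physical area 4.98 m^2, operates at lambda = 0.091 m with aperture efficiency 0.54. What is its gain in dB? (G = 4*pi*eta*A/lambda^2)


G_linear = 4*pi*0.54*4.98/0.091^2 = 4080.85
G_dB = 10*log10(4080.85) = 36.1 dB

36.1 dB


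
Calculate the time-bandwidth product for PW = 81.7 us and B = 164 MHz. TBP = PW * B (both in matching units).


TBP = 81.7 * 164 = 13398.8

13398.8


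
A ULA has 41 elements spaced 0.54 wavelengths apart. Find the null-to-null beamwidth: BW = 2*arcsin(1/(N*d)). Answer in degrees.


1/(N*d) = 1/(41*0.54) = 0.045167
BW = 2*arcsin(0.045167) = 5.2 degrees

5.2 degrees


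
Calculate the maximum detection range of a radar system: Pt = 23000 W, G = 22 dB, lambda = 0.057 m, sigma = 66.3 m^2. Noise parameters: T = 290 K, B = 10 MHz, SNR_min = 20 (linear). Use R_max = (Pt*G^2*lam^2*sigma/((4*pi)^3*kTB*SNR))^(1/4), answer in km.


G_lin = 10^(22/10) = 158.489319
R^4 = 23000 * 158.489319^2 * 0.057^2 * 66.3 / ((4*pi)^3 * 1.38e-23 * 290 * 10000000.0 * 20)
R^4 = 7.83528e16 m^4
R_max = (7.83528e16)^(1/4) = 16730.7 m = 16.7 km

16.7 km


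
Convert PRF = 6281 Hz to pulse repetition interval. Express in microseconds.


PRI = 1/6281 = 0.0001592103 s = 159.2 us

159.2 us


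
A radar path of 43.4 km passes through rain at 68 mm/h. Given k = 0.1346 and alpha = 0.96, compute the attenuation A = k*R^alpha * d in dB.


gamma = 0.1346 * 68^0.96 = 7.731319 dB/km
A = 7.731319 * 43.4 = 335.54 dB

335.54 dB


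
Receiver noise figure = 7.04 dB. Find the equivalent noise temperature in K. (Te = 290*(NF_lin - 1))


NF_lin = 10^(7.04/10) = 5.058247
Te = 290 * (5.058247 - 1) = 1176.9 K

1176.9 K


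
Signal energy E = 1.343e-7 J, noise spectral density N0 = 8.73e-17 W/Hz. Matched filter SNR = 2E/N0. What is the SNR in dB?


SNR_lin = 2 * 1.343e-7 / 8.73e-17 = 3.077e9
SNR_dB = 10*log10(3.077e9) = 94.9 dB

94.9 dB


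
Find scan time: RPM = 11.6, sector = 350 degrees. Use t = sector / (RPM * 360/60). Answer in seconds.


t = 350 / (11.6 * 360) * 60 = 5.03 s

5.03 s


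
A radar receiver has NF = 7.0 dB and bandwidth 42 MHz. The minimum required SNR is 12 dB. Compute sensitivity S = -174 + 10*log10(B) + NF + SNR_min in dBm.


10*log10(42000000.0) = 76.23
S = -174 + 76.23 + 7.0 + 12 = -78.8 dBm

-78.8 dBm


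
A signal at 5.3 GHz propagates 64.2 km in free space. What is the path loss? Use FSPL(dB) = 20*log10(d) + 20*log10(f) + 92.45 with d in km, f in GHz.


20*log10(64.2) = 36.15
20*log10(5.3) = 14.49
FSPL = 143.1 dB

143.1 dB


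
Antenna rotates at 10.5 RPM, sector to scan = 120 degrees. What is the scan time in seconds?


t = 120 / (10.5 * 360) * 60 = 1.9 s

1.9 s


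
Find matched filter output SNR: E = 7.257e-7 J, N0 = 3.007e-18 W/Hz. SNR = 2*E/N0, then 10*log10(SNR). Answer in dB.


SNR_lin = 2 * 7.257e-7 / 3.007e-18 = 4.827e11
SNR_dB = 10*log10(4.827e11) = 116.8 dB

116.8 dB


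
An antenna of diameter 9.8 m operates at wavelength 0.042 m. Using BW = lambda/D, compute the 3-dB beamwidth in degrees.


BW_rad = 0.042 / 9.8 = 0.004286
BW_deg = 0.25 degrees

0.25 degrees


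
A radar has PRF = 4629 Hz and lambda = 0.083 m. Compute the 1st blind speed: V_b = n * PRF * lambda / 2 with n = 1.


V_blind = 1 * 4629 * 0.083 / 2 = 192.1 m/s

192.1 m/s


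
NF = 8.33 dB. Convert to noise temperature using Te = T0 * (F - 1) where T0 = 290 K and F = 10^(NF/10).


NF_lin = 10^(8.33/10) = 6.807694
Te = 290 * (6.807694 - 1) = 1684.2 K

1684.2 K


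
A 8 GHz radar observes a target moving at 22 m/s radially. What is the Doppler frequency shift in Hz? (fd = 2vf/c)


fd = 2 * 22 * 8000000000.0 / 3e8 = 1173.3 Hz

1173.3 Hz


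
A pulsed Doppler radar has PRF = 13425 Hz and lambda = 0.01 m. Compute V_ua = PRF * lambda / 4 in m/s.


V_ua = 13425 * 0.01 / 4 = 33.6 m/s

33.6 m/s


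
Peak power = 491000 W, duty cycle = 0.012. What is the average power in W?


P_avg = 491000 * 0.012 = 5892.0 W

5892.0 W


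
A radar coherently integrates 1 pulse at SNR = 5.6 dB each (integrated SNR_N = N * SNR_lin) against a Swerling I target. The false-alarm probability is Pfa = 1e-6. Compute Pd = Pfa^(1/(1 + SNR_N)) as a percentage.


SNR_lin = 10^(5.6/10) = 3.63078
SNR_N = 1 * 3.63078 = 3.63078
1/(1 + SNR_N) = 1/4.63078 = 0.2159463
Pd = (1e-6)^0.2159463 = 0.05062
Pd = 5.1%

5.1%


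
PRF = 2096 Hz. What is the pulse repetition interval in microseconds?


PRI = 1/2096 = 0.0004770992 s = 477.1 us

477.1 us


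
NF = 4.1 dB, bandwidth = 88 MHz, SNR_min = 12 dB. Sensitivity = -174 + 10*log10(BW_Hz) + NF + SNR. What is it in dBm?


10*log10(88000000.0) = 79.44
S = -174 + 79.44 + 4.1 + 12 = -78.5 dBm

-78.5 dBm


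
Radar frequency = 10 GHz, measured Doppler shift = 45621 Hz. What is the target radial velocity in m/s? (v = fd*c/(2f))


v = 45621 * 3e8 / (2 * 10000000000.0) = 684.3 m/s

684.3 m/s


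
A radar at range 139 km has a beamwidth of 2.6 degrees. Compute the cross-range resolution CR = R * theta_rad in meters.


BW_rad = 0.045378561
CR = 139000 * 0.045378561 = 6307.6 m

6307.6 m


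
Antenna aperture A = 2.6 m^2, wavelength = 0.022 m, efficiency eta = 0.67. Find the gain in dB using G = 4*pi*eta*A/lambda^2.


G_linear = 4*pi*0.67*2.6/0.022^2 = 45228.55
G_dB = 10*log10(45228.55) = 46.6 dB

46.6 dB


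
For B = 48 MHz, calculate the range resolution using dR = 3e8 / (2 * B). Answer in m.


dR = 3e8 / (2 * 48000000.0) = 3.13 m

3.13 m


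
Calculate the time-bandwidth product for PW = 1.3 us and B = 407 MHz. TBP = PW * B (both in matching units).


TBP = 1.3 * 407 = 529.1

529.1


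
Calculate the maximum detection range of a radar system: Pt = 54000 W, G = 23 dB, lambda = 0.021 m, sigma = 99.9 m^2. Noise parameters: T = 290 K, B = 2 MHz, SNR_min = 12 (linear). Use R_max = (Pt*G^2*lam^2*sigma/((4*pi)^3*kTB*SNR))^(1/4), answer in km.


G_lin = 10^(23/10) = 199.526231
R^4 = 54000 * 199.526231^2 * 0.021^2 * 99.9 / ((4*pi)^3 * 1.38e-23 * 290 * 2000000.0 * 12)
R^4 = 4.96912e17 m^4
R_max = (4.96912e17)^(1/4) = 26550.3 m = 26.6 km

26.6 km


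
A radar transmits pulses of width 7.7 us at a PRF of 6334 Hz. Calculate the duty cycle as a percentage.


DC = 7.7e-6 * 6334 * 100 = 4.88%

4.88%


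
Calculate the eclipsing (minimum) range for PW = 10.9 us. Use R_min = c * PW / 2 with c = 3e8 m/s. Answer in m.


R_min = 3e8 * 10.9e-6 / 2 = 1635.0 m

1635.0 m


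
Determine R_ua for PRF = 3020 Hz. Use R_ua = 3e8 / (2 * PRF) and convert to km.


R_ua = 3e8 / (2 * 3020) = 49668.9 m = 49.7 km

49.7 km


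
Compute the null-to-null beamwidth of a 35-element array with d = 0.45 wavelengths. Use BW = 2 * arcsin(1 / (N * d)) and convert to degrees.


1/(N*d) = 1/(35*0.45) = 0.063492
BW = 2*arcsin(0.063492) = 7.3 degrees

7.3 degrees


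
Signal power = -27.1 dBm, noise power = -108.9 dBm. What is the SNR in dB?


SNR = -27.1 - (-108.9) = 81.8 dB

81.8 dB


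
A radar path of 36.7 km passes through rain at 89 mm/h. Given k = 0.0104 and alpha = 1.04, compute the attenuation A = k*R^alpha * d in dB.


gamma = 0.0104 * 89^1.04 = 1.107641 dB/km
A = 1.107641 * 36.7 = 40.65 dB

40.65 dB


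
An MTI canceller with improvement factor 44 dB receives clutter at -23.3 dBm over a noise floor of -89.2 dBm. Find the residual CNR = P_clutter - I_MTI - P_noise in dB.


CNR = -23.3 - 44 - (-89.2) = 21.9 dB

21.9 dB


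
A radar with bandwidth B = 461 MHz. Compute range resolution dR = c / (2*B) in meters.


dR = 3e8 / (2 * 461000000.0) = 0.33 m

0.33 m


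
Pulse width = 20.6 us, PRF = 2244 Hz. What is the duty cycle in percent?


DC = 20.6e-6 * 2244 * 100 = 4.62%

4.62%


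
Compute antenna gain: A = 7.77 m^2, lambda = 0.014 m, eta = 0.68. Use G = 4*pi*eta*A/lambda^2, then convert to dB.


G_linear = 4*pi*0.68*7.77/0.014^2 = 338753.45
G_dB = 10*log10(338753.45) = 55.3 dB

55.3 dB


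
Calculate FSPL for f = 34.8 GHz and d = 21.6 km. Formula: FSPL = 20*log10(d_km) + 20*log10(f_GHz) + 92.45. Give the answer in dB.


20*log10(21.6) = 26.69
20*log10(34.8) = 30.83
FSPL = 150.0 dB

150.0 dB


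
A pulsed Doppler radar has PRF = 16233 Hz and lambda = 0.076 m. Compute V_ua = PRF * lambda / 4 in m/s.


V_ua = 16233 * 0.076 / 4 = 308.4 m/s

308.4 m/s


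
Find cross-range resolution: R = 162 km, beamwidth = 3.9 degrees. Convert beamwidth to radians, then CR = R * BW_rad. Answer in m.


BW_rad = 0.068067841
CR = 162000 * 0.068067841 = 11027.0 m

11027.0 m


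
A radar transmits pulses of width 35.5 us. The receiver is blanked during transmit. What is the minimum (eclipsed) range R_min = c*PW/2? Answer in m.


R_min = 3e8 * 35.5e-6 / 2 = 5325.0 m

5325.0 m


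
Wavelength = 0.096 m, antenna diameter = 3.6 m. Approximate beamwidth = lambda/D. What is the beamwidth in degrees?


BW_rad = 0.096 / 3.6 = 0.026667
BW_deg = 1.53 degrees

1.53 degrees


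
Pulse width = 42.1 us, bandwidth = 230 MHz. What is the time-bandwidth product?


TBP = 42.1 * 230 = 9683.0

9683.0


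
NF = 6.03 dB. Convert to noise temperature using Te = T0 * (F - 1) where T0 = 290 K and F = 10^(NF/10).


NF_lin = 10^(6.03/10) = 4.008667
Te = 290 * (4.008667 - 1) = 872.5 K

872.5 K


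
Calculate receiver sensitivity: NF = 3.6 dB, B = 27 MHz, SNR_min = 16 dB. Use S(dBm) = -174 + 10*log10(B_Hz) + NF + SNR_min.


10*log10(27000000.0) = 74.31
S = -174 + 74.31 + 3.6 + 16 = -80.1 dBm

-80.1 dBm


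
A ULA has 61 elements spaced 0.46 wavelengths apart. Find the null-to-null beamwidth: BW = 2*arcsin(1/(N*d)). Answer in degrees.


1/(N*d) = 1/(61*0.46) = 0.035638
BW = 2*arcsin(0.035638) = 4.1 degrees

4.1 degrees


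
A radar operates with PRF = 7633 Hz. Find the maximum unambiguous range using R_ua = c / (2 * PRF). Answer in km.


R_ua = 3e8 / (2 * 7633) = 19651.5 m = 19.7 km

19.7 km


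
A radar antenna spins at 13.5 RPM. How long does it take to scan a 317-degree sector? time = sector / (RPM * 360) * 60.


t = 317 / (13.5 * 360) * 60 = 3.91 s

3.91 s


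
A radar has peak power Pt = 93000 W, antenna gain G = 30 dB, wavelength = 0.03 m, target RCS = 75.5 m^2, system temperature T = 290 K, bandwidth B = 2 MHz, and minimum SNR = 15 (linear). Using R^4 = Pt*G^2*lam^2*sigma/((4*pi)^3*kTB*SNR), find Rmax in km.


G_lin = 10^(30/10) = 1000.0
R^4 = 93000 * 1000.0^2 * 0.03^2 * 75.5 / ((4*pi)^3 * 1.38e-23 * 290 * 2000000.0 * 15)
R^4 = 2.65243e19 m^4
R_max = (2.65243e19)^(1/4) = 71764.7 m = 71.8 km

71.8 km


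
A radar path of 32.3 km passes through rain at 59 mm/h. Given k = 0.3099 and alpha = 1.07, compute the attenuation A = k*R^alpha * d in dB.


gamma = 0.3099 * 59^1.07 = 24.323901 dB/km
A = 24.323901 * 32.3 = 785.66 dB

785.66 dB


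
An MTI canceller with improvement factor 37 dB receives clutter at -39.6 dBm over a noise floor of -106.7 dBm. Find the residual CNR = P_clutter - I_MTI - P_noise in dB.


CNR = -39.6 - 37 - (-106.7) = 30.1 dB

30.1 dB


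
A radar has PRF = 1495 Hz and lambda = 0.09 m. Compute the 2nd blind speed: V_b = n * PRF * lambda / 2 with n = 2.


V_blind = 2 * 1495 * 0.09 / 2 = 134.6 m/s

134.6 m/s


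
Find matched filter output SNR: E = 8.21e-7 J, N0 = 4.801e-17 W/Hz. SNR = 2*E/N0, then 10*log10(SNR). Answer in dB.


SNR_lin = 2 * 8.21e-7 / 4.801e-17 = 3.42e10
SNR_dB = 10*log10(3.42e10) = 105.3 dB

105.3 dB


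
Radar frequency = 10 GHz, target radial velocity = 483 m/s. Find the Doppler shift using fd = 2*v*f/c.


fd = 2 * 483 * 10000000000.0 / 3e8 = 32200.0 Hz

32200.0 Hz


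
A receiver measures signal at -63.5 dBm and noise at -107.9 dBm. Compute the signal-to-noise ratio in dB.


SNR = -63.5 - (-107.9) = 44.4 dB

44.4 dB


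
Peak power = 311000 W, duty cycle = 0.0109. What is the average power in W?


P_avg = 311000 * 0.0109 = 3389.9 W

3389.9 W


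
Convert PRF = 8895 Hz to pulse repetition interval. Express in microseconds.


PRI = 1/8895 = 0.0001124227 s = 112.4 us

112.4 us


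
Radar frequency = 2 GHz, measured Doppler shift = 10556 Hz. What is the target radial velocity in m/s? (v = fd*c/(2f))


v = 10556 * 3e8 / (2 * 2000000000.0) = 791.7 m/s

791.7 m/s


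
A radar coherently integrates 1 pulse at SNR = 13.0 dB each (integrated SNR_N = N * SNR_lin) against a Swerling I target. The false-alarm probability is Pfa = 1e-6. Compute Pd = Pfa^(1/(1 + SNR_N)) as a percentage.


SNR_lin = 10^(13.0/10) = 19.95262
SNR_N = 1 * 19.95262 = 19.95262
1/(1 + SNR_N) = 1/20.95262 = 0.0477267
Pd = (1e-6)^0.0477267 = 0.51718
Pd = 51.7%

51.7%


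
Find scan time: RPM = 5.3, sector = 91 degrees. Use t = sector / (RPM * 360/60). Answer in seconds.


t = 91 / (5.3 * 360) * 60 = 2.86 s

2.86 s


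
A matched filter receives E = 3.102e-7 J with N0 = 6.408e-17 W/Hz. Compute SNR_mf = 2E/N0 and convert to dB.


SNR_lin = 2 * 3.102e-7 / 6.408e-17 = 9.682e9
SNR_dB = 10*log10(9.682e9) = 99.9 dB

99.9 dB


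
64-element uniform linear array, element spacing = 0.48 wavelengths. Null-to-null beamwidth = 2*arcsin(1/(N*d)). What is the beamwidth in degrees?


1/(N*d) = 1/(64*0.48) = 0.032552
BW = 2*arcsin(0.032552) = 3.7 degrees

3.7 degrees


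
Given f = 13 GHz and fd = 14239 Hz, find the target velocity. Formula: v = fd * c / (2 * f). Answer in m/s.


v = 14239 * 3e8 / (2 * 13000000000.0) = 164.3 m/s

164.3 m/s


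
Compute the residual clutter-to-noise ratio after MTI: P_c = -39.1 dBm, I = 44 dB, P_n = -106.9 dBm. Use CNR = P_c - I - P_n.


CNR = -39.1 - 44 - (-106.9) = 23.8 dB

23.8 dB


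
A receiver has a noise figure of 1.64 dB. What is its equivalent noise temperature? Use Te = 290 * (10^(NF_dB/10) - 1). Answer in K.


NF_lin = 10^(1.64/10) = 1.458814
Te = 290 * (1.458814 - 1) = 133.1 K

133.1 K


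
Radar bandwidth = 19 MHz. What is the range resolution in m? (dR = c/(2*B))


dR = 3e8 / (2 * 19000000.0) = 7.89 m

7.89 m


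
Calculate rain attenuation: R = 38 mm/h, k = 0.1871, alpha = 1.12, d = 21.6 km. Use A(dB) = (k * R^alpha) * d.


gamma = 0.1871 * 38^1.12 = 11.000981 dB/km
A = 11.000981 * 21.6 = 237.62 dB

237.62 dB


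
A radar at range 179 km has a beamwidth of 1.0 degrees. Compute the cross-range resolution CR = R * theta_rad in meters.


BW_rad = 0.017453293
CR = 179000 * 0.017453293 = 3124.1 m

3124.1 m


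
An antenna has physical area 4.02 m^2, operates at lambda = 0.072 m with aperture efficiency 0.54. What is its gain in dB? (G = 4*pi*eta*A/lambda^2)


G_linear = 4*pi*0.54*4.02/0.072^2 = 5262.17
G_dB = 10*log10(5262.17) = 37.2 dB

37.2 dB


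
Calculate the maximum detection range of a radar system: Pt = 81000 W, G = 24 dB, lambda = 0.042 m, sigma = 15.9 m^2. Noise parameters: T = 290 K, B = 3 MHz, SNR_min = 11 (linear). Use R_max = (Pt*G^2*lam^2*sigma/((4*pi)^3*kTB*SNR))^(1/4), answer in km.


G_lin = 10^(24/10) = 251.188643
R^4 = 81000 * 251.188643^2 * 0.042^2 * 15.9 / ((4*pi)^3 * 1.38e-23 * 290 * 3000000.0 * 11)
R^4 = 5.46966e17 m^4
R_max = (5.46966e17)^(1/4) = 27195.1 m = 27.2 km

27.2 km


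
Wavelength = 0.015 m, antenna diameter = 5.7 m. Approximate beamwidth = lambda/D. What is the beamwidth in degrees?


BW_rad = 0.015 / 5.7 = 0.002632
BW_deg = 0.15 degrees

0.15 degrees


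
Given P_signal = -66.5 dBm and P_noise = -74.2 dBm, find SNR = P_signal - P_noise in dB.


SNR = -66.5 - (-74.2) = 7.7 dB

7.7 dB


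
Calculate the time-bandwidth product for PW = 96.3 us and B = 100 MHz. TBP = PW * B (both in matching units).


TBP = 96.3 * 100 = 9630.0

9630.0


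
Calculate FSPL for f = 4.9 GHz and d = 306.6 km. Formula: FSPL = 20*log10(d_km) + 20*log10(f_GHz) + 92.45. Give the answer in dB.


20*log10(306.6) = 49.73
20*log10(4.9) = 13.8
FSPL = 156.0 dB

156.0 dB


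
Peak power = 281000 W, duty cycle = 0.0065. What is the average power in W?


P_avg = 281000 * 0.0065 = 1826.5 W

1826.5 W


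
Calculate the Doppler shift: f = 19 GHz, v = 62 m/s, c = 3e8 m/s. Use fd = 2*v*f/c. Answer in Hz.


fd = 2 * 62 * 19000000000.0 / 3e8 = 7853.3 Hz

7853.3 Hz


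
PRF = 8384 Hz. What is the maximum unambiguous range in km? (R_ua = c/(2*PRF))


R_ua = 3e8 / (2 * 8384) = 17891.2 m = 17.9 km

17.9 km


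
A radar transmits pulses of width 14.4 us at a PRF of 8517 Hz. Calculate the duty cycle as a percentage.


DC = 14.4e-6 * 8517 * 100 = 12.26%

12.26%


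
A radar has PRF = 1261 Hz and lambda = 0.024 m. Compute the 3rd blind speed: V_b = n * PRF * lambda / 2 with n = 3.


V_blind = 3 * 1261 * 0.024 / 2 = 45.4 m/s

45.4 m/s


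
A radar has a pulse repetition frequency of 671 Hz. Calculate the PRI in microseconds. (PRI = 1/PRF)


PRI = 1/671 = 0.001490313 s = 1490.3 us

1490.3 us


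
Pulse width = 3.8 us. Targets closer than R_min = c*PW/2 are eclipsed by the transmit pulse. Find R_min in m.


R_min = 3e8 * 3.8e-6 / 2 = 570.0 m

570.0 m


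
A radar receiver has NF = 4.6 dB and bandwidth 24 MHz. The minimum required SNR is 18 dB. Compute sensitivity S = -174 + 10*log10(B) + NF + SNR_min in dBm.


10*log10(24000000.0) = 73.8
S = -174 + 73.8 + 4.6 + 18 = -77.6 dBm

-77.6 dBm


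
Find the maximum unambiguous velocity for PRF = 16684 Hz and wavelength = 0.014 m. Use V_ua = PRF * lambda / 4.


V_ua = 16684 * 0.014 / 4 = 58.4 m/s

58.4 m/s


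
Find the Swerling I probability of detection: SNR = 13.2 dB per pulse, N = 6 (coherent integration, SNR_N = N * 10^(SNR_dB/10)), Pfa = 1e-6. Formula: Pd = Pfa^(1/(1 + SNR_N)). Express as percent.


SNR_lin = 10^(13.2/10) = 20.89296
SNR_N = 6 * 20.89296 = 125.35776
1/(1 + SNR_N) = 1/126.35776 = 0.007914
Pd = (1e-6)^0.007914 = 0.89643
Pd = 89.6%

89.6%


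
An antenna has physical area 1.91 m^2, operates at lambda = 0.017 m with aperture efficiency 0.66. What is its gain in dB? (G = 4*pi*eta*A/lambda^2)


G_linear = 4*pi*0.66*1.91/0.017^2 = 54813.73
G_dB = 10*log10(54813.73) = 47.4 dB

47.4 dB


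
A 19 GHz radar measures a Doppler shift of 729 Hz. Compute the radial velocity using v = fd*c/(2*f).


v = 729 * 3e8 / (2 * 19000000000.0) = 5.8 m/s

5.8 m/s


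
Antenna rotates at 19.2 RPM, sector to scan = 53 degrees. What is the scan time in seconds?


t = 53 / (19.2 * 360) * 60 = 0.46 s

0.46 s


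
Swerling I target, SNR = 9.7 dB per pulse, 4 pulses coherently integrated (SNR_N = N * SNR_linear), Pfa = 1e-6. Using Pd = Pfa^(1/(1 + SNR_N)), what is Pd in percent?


SNR_lin = 10^(9.7/10) = 9.33254
SNR_N = 4 * 9.33254 = 37.33016
1/(1 + SNR_N) = 1/38.33016 = 0.0260891
Pd = (1e-6)^0.0260891 = 0.69737
Pd = 69.7%

69.7%


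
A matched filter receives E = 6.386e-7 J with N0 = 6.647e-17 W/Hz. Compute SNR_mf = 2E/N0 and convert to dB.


SNR_lin = 2 * 6.386e-7 / 6.647e-17 = 1.921e10
SNR_dB = 10*log10(1.921e10) = 102.8 dB

102.8 dB


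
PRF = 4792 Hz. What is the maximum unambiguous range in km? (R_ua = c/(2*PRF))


R_ua = 3e8 / (2 * 4792) = 31302.2 m = 31.3 km

31.3 km


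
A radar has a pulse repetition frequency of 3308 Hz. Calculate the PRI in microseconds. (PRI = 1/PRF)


PRI = 1/3308 = 0.0003022975 s = 302.3 us

302.3 us


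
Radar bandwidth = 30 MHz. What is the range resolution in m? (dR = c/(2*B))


dR = 3e8 / (2 * 30000000.0) = 5.0 m

5.0 m


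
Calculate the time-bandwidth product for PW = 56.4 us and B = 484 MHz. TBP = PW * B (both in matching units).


TBP = 56.4 * 484 = 27297.6

27297.6


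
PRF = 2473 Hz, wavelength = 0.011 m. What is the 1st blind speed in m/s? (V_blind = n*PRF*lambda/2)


V_blind = 1 * 2473 * 0.011 / 2 = 13.6 m/s

13.6 m/s


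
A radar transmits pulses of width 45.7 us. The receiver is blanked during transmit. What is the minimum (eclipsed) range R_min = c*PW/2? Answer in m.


R_min = 3e8 * 45.7e-6 / 2 = 6855.0 m

6855.0 m


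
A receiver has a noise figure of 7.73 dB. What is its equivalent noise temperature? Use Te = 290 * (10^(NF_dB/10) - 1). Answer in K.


NF_lin = 10^(7.73/10) = 5.929253
Te = 290 * (5.929253 - 1) = 1429.5 K

1429.5 K


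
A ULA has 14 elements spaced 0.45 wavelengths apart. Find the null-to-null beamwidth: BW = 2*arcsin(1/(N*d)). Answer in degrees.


1/(N*d) = 1/(14*0.45) = 0.15873
BW = 2*arcsin(0.15873) = 18.3 degrees

18.3 degrees


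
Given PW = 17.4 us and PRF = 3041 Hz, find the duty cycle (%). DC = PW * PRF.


DC = 17.4e-6 * 3041 * 100 = 5.29%

5.29%


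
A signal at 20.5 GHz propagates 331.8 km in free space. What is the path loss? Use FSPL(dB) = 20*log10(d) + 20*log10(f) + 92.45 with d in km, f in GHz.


20*log10(331.8) = 50.42
20*log10(20.5) = 26.24
FSPL = 169.1 dB

169.1 dB


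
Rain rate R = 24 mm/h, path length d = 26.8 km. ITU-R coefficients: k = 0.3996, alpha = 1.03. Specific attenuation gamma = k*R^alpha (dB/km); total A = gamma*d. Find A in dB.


gamma = 0.3996 * 24^1.03 = 10.549772 dB/km
A = 10.549772 * 26.8 = 282.73 dB

282.73 dB


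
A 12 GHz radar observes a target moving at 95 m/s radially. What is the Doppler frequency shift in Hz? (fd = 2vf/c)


fd = 2 * 95 * 12000000000.0 / 3e8 = 7600.0 Hz

7600.0 Hz


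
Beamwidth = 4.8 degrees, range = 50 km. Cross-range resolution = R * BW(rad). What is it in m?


BW_rad = 0.083775804
CR = 50000 * 0.083775804 = 4188.8 m

4188.8 m


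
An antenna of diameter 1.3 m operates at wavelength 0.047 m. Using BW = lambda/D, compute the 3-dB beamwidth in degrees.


BW_rad = 0.047 / 1.3 = 0.036154
BW_deg = 2.07 degrees

2.07 degrees


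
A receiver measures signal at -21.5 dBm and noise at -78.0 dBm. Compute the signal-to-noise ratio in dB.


SNR = -21.5 - (-78.0) = 56.5 dB

56.5 dB


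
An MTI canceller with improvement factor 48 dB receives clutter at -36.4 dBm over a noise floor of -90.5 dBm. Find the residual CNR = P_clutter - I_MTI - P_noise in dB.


CNR = -36.4 - 48 - (-90.5) = 6.1 dB

6.1 dB


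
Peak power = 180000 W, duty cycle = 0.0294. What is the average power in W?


P_avg = 180000 * 0.0294 = 5292.0 W

5292.0 W


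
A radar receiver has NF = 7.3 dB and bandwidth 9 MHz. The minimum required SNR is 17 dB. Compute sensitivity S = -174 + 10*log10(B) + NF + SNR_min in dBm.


10*log10(9000000.0) = 69.54
S = -174 + 69.54 + 7.3 + 17 = -80.2 dBm

-80.2 dBm


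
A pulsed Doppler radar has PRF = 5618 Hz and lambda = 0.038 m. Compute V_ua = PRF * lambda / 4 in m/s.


V_ua = 5618 * 0.038 / 4 = 53.4 m/s

53.4 m/s


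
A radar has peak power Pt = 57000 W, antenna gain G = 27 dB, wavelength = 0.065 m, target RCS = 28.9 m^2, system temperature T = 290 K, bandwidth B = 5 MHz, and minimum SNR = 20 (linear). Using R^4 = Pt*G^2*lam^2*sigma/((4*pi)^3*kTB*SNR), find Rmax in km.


G_lin = 10^(27/10) = 501.187234
R^4 = 57000 * 501.187234^2 * 0.065^2 * 28.9 / ((4*pi)^3 * 1.38e-23 * 290 * 5000000.0 * 20)
R^4 = 2.20137e18 m^4
R_max = (2.20137e18)^(1/4) = 38518.8 m = 38.5 km

38.5 km


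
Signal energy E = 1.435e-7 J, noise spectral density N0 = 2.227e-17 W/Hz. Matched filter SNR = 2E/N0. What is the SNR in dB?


SNR_lin = 2 * 1.435e-7 / 2.227e-17 = 1.289e10
SNR_dB = 10*log10(1.289e10) = 101.1 dB

101.1 dB


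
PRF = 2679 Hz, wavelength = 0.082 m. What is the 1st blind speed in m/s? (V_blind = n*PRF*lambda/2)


V_blind = 1 * 2679 * 0.082 / 2 = 109.8 m/s

109.8 m/s


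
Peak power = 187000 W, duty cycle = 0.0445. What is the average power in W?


P_avg = 187000 * 0.0445 = 8321.5 W

8321.5 W


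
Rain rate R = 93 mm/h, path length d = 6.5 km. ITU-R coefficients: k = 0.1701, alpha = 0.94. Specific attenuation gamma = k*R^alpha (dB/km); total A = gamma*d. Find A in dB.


gamma = 0.1701 * 93^0.94 = 12.052532 dB/km
A = 12.052532 * 6.5 = 78.34 dB

78.34 dB


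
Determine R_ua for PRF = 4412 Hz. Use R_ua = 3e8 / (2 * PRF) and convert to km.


R_ua = 3e8 / (2 * 4412) = 33998.2 m = 34.0 km

34.0 km


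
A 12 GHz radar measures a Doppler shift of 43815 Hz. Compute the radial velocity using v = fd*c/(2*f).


v = 43815 * 3e8 / (2 * 12000000000.0) = 547.7 m/s

547.7 m/s


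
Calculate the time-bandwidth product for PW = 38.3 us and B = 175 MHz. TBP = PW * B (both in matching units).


TBP = 38.3 * 175 = 6702.5

6702.5


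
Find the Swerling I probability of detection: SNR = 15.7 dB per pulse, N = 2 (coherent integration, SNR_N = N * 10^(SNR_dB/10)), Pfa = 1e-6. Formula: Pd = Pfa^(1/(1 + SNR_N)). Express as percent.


SNR_lin = 10^(15.7/10) = 37.15352
SNR_N = 2 * 37.15352 = 74.30704
1/(1 + SNR_N) = 1/75.30704 = 0.013279
Pd = (1e-6)^0.013279 = 0.83239
Pd = 83.2%

83.2%


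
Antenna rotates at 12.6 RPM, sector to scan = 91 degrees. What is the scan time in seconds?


t = 91 / (12.6 * 360) * 60 = 1.2 s

1.2 s


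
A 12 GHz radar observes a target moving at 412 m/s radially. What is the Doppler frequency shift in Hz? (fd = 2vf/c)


fd = 2 * 412 * 12000000000.0 / 3e8 = 32960.0 Hz

32960.0 Hz


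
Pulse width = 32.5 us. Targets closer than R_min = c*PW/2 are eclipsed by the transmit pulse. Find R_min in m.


R_min = 3e8 * 32.5e-6 / 2 = 4875.0 m

4875.0 m


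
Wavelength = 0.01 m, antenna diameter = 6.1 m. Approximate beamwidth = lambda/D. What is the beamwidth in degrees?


BW_rad = 0.01 / 6.1 = 0.001639
BW_deg = 0.09 degrees

0.09 degrees


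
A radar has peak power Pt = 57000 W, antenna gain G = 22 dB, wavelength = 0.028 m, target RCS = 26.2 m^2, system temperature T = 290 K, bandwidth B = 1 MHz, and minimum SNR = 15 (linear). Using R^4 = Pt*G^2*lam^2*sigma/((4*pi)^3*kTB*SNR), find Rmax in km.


G_lin = 10^(22/10) = 158.489319
R^4 = 57000 * 158.489319^2 * 0.028^2 * 26.2 / ((4*pi)^3 * 1.38e-23 * 290 * 1000000.0 * 15)
R^4 = 2.46885e17 m^4
R_max = (2.46885e17)^(1/4) = 22290.7 m = 22.3 km

22.3 km


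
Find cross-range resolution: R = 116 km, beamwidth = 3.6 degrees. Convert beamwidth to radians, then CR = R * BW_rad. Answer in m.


BW_rad = 0.062831853
CR = 116000 * 0.062831853 = 7288.5 m

7288.5 m


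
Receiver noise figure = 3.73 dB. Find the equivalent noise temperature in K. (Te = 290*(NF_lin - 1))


NF_lin = 10^(3.73/10) = 2.360478
Te = 290 * (2.360478 - 1) = 394.5 K

394.5 K


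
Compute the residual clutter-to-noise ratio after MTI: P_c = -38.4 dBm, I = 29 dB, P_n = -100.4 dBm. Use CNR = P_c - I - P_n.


CNR = -38.4 - 29 - (-100.4) = 33.0 dB

33.0 dB


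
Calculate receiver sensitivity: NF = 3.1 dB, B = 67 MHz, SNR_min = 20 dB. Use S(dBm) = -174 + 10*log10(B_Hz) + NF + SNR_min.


10*log10(67000000.0) = 78.26
S = -174 + 78.26 + 3.1 + 20 = -72.6 dBm

-72.6 dBm


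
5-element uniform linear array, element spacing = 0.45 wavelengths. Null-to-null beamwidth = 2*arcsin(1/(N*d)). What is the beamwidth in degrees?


1/(N*d) = 1/(5*0.45) = 0.444444
BW = 2*arcsin(0.444444) = 52.8 degrees

52.8 degrees


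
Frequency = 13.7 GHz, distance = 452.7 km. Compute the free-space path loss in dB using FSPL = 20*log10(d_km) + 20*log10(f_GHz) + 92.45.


20*log10(452.7) = 53.12
20*log10(13.7) = 22.73
FSPL = 168.3 dB

168.3 dB


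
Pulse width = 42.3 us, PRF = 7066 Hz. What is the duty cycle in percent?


DC = 42.3e-6 * 7066 * 100 = 29.89%

29.89%


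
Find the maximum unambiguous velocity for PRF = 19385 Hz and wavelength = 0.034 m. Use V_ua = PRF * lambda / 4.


V_ua = 19385 * 0.034 / 4 = 164.8 m/s

164.8 m/s


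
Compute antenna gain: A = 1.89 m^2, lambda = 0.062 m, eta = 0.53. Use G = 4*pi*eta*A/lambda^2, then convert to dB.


G_linear = 4*pi*0.53*1.89/0.062^2 = 3274.64
G_dB = 10*log10(3274.64) = 35.2 dB

35.2 dB


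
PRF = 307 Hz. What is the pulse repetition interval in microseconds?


PRI = 1/307 = 0.003257329 s = 3257.3 us

3257.3 us


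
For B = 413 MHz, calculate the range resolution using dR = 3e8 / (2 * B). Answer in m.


dR = 3e8 / (2 * 413000000.0) = 0.36 m

0.36 m


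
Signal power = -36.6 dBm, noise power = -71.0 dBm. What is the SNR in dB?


SNR = -36.6 - (-71.0) = 34.4 dB

34.4 dB


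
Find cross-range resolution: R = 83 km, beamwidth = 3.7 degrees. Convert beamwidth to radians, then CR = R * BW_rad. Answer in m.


BW_rad = 0.064577182
CR = 83000 * 0.064577182 = 5359.9 m

5359.9 m


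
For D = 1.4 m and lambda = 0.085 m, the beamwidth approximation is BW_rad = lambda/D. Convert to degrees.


BW_rad = 0.085 / 1.4 = 0.060714
BW_deg = 3.48 degrees

3.48 degrees


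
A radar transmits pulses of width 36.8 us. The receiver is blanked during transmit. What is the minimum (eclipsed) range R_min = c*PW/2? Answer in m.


R_min = 3e8 * 36.8e-6 / 2 = 5520.0 m

5520.0 m


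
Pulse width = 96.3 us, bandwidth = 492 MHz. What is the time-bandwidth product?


TBP = 96.3 * 492 = 47379.6

47379.6


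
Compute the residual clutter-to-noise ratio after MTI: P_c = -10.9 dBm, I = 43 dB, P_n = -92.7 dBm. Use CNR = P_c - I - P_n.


CNR = -10.9 - 43 - (-92.7) = 38.8 dB

38.8 dB


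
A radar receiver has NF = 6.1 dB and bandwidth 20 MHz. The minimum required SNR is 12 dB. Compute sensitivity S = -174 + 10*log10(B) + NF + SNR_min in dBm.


10*log10(20000000.0) = 73.01
S = -174 + 73.01 + 6.1 + 12 = -82.9 dBm

-82.9 dBm
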